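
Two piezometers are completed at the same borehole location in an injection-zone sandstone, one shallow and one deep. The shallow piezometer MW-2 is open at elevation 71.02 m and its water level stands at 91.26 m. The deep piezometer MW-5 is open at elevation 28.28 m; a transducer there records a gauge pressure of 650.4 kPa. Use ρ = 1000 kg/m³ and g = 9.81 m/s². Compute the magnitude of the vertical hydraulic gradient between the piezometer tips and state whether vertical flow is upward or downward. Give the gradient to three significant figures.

|i_v| ≈ 0.0777; vertical flow is upward

Total head at MW-2: h = 91.26 m (water level in the standpipe).
Pressure head at MW-5: ψ = P/(ρg) = 650.4×1000 / (1000 × 9.81) = 66.30 m.
Total head at MW-5: h = z + ψ = 28.28 + 66.30 = 94.58 m.
Δh = h(MW-2) − h(MW-5) = 91.26 − 94.58 = -3.32 m.
Vertical separation Δz = 71.02 − 28.28 = 42.74 m.
|i_v| = |Δh| / Δz = 3.32 / 42.74 = 0.0777.
Head is higher in the deep piezometer, so vertical flow is upward (discharge condition).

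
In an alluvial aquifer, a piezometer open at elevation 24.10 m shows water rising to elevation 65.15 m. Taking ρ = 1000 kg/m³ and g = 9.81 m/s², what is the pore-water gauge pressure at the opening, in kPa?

P ≈ 403 kPa

Pressure head ψ = h − z = 65.15 − 24.10 = 41.05 m.
P = ρgψ = 1000 × 9.81 × 41.05 = 402700 Pa ≈ 403 kPa.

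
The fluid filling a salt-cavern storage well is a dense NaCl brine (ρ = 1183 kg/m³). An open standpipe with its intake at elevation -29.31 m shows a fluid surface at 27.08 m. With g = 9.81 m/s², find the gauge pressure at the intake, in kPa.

P ≈ 654 kPa

Pressure head ψ = h − z = 27.08 − (-29.31) = 56.39 m.
P = ρgψ = 1183 × 9.81 × 56.39 = 654419 Pa ≈ 654 kPa.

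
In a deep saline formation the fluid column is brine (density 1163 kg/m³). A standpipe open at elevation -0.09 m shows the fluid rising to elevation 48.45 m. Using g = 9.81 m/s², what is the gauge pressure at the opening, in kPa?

Pressure head ψ = h − z = 48.45 − (-0.09) = 48.54 m.
P = ρgψ = 1163 × 9.81 × 48.54 = 553794 Pa ≈ 554 kPa.

P ≈ 554 kPa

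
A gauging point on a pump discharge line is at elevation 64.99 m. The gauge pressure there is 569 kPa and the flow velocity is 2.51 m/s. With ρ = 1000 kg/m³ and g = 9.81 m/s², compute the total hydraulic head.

h ≈ 123.31 m

Pressure head ψ = P/(ρg) = 569×1000 / (1000 × 9.81) = 58.00 m.
Velocity head = v²/(2g) = 2.51² / (2 × 9.81) = 0.321 m.
h = z + ψ + v²/(2g) = 64.99 + 58.00 + 0.321 = 123.31 m.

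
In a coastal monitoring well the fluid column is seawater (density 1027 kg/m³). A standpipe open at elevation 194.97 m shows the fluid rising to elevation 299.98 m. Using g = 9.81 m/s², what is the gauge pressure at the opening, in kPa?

Pressure head ψ = h − z = 299.98 − 194.97 = 105.01 m.
P = ρgψ = 1027 × 9.81 × 105.01 = 1057962 Pa ≈ 1060 kPa.

P ≈ 1060 kPa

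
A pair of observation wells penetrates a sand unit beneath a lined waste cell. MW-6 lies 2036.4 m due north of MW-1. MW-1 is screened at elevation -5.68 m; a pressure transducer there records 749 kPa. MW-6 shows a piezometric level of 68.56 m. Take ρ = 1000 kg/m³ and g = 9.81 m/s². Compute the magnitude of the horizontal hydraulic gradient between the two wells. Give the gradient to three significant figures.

Pressure head at MW-1: ψ = P/(ρg) = 749×1000 / (1000 × 9.81) = 76.35 m.
Total head at MW-1: h = z + ψ = -5.68 + 76.35 = 70.67 m.
Total head at MW-6: h = 68.56 m (water level in the piezometer is the total head).
Head difference: h(MW-1) − h(MW-6) = 70.67 − 68.56 = 2.11 m.
Hydraulic gradient: i = |Δh| / L = 2.11 / 2036.4 = 0.00104.

i ≈ 0.00104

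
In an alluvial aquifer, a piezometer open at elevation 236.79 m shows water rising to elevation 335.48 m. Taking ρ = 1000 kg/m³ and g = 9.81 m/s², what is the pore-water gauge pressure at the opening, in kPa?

P ≈ 968 kPa

Pressure head ψ = h − z = 335.48 − 236.79 = 98.69 m.
P = ρgψ = 1000 × 9.81 × 98.69 = 968149 Pa ≈ 968 kPa.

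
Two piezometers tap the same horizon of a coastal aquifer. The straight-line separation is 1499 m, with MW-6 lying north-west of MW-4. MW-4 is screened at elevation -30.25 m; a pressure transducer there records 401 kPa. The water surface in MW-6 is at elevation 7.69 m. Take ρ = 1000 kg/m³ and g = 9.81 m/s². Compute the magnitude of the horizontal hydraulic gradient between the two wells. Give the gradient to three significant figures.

i ≈ 0.00196

Pressure head at MW-4: ψ = P/(ρg) = 401×1000 / (1000 × 9.81) = 40.88 m.
Total head at MW-4: h = z + ψ = -30.25 + 40.88 = 10.63 m.
Total head at MW-6: h = 7.69 m (water level in the piezometer is the total head).
Head difference: h(MW-4) − h(MW-6) = 10.63 − 7.69 = 2.94 m.
Hydraulic gradient: i = |Δh| / L = 2.94 / 1499 = 0.00196.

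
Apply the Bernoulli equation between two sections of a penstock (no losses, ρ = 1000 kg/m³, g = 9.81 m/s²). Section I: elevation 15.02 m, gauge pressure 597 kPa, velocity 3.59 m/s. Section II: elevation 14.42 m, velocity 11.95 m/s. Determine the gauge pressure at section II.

Pressure head at I: ψ₁ = P₁/(ρg) = 597×1000 / (1000 × 9.81) = 60.86 m.
Velocity heads: v₁²/2g = 3.59²/19.62 = 0.657 m; v₂²/2g = 11.95²/19.62 = 7.278 m.
Total head H = z₁ + ψ₁ + v₁²/2g = 15.02 + 60.86 + 0.657 = 76.54 m.
ψ₂ = H − z₂ − v₂²/2g = 76.54 − 14.42 − 7.278 = 54.84 m.
P₂ = ρgψ₂ = 1000 × 9.81 × 54.84 ≈ 538 kPa.

P₂ ≈ 538 kPa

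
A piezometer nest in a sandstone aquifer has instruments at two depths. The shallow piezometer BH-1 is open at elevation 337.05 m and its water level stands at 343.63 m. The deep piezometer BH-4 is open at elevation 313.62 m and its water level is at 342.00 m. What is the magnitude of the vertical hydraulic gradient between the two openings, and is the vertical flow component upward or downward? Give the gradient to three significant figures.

Total head at BH-1: h = 343.63 m (water level in the standpipe).
Total head at BH-4: h = 342.00 m.
Δh = h(BH-1) − h(BH-4) = 343.63 − 342.00 = 1.63 m.
Vertical separation Δz = 337.05 − 313.62 = 23.43 m.
|i_v| = |Δh| / Δz = 1.63 / 23.43 = 0.0696.
Head is higher in the shallow piezometer, so vertical flow is downward (recharge condition).

|i_v| ≈ 0.0696; vertical flow is downward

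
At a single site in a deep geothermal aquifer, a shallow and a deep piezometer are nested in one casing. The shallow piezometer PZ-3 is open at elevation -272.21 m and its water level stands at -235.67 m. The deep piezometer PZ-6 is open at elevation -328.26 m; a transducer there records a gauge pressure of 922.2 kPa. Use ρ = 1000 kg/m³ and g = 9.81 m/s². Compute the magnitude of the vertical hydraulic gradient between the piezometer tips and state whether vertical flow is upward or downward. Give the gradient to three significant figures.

Total head at PZ-3: h = -235.67 m (water level in the standpipe).
Pressure head at PZ-6: ψ = P/(ρg) = 922.2×1000 / (1000 × 9.81) = 94.01 m.
Total head at PZ-6: h = z + ψ = -328.26 + 94.01 = -234.25 m.
Δh = h(PZ-3) − h(PZ-6) = -235.67 − (-234.25) = -1.42 m.
Vertical separation Δz = -272.21 − (-328.26) = 56.05 m.
|i_v| = |Δh| / Δz = 1.42 / 56.05 = 0.0253.
Head is higher in the deep piezometer, so vertical flow is upward (discharge condition).

|i_v| ≈ 0.0253; vertical flow is upward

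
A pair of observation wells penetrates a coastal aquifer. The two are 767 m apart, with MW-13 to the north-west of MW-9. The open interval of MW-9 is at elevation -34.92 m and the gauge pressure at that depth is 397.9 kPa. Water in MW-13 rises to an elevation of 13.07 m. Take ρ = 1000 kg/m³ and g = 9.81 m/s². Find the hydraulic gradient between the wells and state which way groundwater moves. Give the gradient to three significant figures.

i ≈ 0.00969; groundwater flows toward the south-east

Pressure head at MW-9: ψ = P/(ρg) = 397.9×1000 / (1000 × 9.81) = 40.56 m.
Total head at MW-9: h = z + ψ = -34.92 + 40.56 = 5.64 m.
Total head at MW-13: h = 13.07 m (water level in the piezometer is the total head).
Head difference: h(MW-9) − h(MW-13) = 5.64 − 13.07 = -7.43 m.
Hydraulic gradient: i = |Δh| / L = 7.43 / 767 = 0.00969.
Flow is from higher to lower head: from MW-13 toward MW-9, i.e. toward the south-east.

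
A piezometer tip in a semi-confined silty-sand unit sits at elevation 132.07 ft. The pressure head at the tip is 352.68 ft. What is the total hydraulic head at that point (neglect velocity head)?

h = z + ψ = 132.07 + 352.68 = 484.75 ft.

h ≈ 484.75 ft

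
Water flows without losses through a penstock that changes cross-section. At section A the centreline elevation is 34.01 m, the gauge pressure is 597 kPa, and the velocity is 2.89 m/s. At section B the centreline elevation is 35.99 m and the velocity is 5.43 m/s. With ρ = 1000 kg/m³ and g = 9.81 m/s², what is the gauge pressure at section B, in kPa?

Pressure head at A: ψ₁ = P₁/(ρg) = 597×1000 / (1000 × 9.81) = 60.86 m.
Velocity heads: v₁²/2g = 2.89²/19.62 = 0.426 m; v₂²/2g = 5.43²/19.62 = 1.503 m.
Total head H = z₁ + ψ₁ + v₁²/2g = 34.01 + 60.86 + 0.426 = 95.30 m.
ψ₂ = H − z₂ − v₂²/2g = 95.30 − 35.99 − 1.503 = 57.81 m.
P₂ = ρgψ₂ = 1000 × 9.81 × 57.81 ≈ 567 kPa.

P₂ ≈ 567 kPa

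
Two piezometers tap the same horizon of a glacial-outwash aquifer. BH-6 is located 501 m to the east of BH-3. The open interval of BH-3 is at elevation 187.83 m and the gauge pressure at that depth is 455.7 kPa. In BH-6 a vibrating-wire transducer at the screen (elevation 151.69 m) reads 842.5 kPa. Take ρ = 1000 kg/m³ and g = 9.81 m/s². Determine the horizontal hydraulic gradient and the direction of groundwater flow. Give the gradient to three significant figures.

Pressure head at BH-3: ψ = P/(ρg) = 455.7×1000 / (1000 × 9.81) = 46.45 m.
Total head at BH-3: h = z + ψ = 187.83 + 46.45 = 234.28 m.
Pressure head at BH-6: ψ = P/(ρg) = 842.5×1000 / (1000 × 9.81) = 85.88 m.
Total head at BH-6: h = z + ψ = 151.69 + 85.88 = 237.57 m.
Head difference: h(BH-3) − h(BH-6) = 234.28 − 237.57 = -3.29 m.
Hydraulic gradient: i = |Δh| / L = 3.29 / 501 = 0.00657.
Flow is from higher to lower head: from BH-6 toward BH-3, i.e. toward the west.

i ≈ 0.00657; groundwater flows toward the west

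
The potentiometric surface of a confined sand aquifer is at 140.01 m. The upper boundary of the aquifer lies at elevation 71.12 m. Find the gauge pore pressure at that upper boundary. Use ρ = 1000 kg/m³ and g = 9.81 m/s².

P ≈ 676 kPa

Pressure head at the aquifer top: ψ = h − z = 140.01 − 71.12 = 68.89 m.
P = ρgψ = 1000 × 9.81 × 68.89 = 675811 Pa ≈ 676 kPa.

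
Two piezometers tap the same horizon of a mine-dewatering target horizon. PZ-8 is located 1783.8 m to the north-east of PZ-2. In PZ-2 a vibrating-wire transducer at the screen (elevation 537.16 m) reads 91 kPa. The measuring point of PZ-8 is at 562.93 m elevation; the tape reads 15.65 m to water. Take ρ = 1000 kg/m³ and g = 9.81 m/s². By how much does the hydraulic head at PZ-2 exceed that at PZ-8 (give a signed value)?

Δh ≈ -0.84 m

Pressure head at PZ-2: ψ = P/(ρg) = 91×1000 / (1000 × 9.81) = 9.28 m.
Total head at PZ-2: h = z + ψ = 537.16 + 9.28 = 546.44 m.
Total head at PZ-8: h = 562.93 − 15.65 = 547.28 m.
Head difference: h(PZ-2) − h(PZ-8) = 546.44 − 547.28 = -0.84 m.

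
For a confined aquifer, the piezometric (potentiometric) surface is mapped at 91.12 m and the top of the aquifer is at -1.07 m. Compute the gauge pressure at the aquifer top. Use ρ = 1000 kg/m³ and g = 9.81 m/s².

Pressure head at the aquifer top: ψ = h − z = 91.12 − (-1.07) = 92.19 m.
P = ρgψ = 1000 × 9.81 × 92.19 = 904384 Pa ≈ 904 kPa.

P ≈ 904 kPa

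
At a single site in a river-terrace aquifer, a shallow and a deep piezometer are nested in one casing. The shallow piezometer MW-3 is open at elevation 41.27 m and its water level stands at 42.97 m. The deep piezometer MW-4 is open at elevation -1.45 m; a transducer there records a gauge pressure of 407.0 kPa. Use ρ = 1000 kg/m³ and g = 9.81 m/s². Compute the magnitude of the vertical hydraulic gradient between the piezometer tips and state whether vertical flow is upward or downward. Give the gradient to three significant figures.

|i_v| ≈ 0.0686; vertical flow is downward

Total head at MW-3: h = 42.97 m (water level in the standpipe).
Pressure head at MW-4: ψ = P/(ρg) = 407.0×1000 / (1000 × 9.81) = 41.49 m.
Total head at MW-4: h = z + ψ = -1.45 + 41.49 = 40.04 m.
Δh = h(MW-3) − h(MW-4) = 42.97 − 40.04 = 2.93 m.
Vertical separation Δz = 41.27 − (-1.45) = 42.72 m.
|i_v| = |Δh| / Δz = 2.93 / 42.72 = 0.0686.
Head is higher in the shallow piezometer, so vertical flow is downward (recharge condition).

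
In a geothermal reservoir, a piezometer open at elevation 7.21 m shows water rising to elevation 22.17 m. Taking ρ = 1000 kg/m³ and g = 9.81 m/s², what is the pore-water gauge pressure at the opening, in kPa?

Pressure head ψ = h − z = 22.17 − 7.21 = 14.96 m.
P = ρgψ = 1000 × 9.81 × 14.96 = 146758 Pa ≈ 147 kPa.

P ≈ 147 kPa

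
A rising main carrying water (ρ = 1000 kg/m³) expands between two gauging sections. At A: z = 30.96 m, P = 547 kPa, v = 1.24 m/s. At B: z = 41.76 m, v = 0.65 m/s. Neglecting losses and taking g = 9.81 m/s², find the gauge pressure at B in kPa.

P₂ ≈ 442 kPa

Pressure head at A: ψ₁ = P₁/(ρg) = 547×1000 / (1000 × 9.81) = 55.76 m.
Velocity heads: v₁²/2g = 1.24²/19.62 = 0.078 m; v₂²/2g = 0.65²/19.62 = 0.022 m.
Total head H = z₁ + ψ₁ + v₁²/2g = 30.96 + 55.76 + 0.078 = 86.80 m.
ψ₂ = H − z₂ − v₂²/2g = 86.80 − 41.76 − 0.022 = 45.02 m.
P₂ = ρgψ₂ = 1000 × 9.81 × 45.02 ≈ 442 kPa.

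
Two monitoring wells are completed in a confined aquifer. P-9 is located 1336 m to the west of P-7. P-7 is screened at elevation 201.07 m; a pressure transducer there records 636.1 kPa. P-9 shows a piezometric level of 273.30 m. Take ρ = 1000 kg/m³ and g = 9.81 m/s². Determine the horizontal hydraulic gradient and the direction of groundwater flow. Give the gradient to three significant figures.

Pressure head at P-7: ψ = P/(ρg) = 636.1×1000 / (1000 × 9.81) = 64.84 m.
Total head at P-7: h = z + ψ = 201.07 + 64.84 = 265.91 m.
Total head at P-9: h = 273.30 m (water level in the piezometer is the total head).
Head difference: h(P-7) − h(P-9) = 265.91 − 273.30 = -7.39 m.
Hydraulic gradient: i = |Δh| / L = 7.39 / 1336 = 0.00553.
Flow is from higher to lower head: from P-9 toward P-7, i.e. toward the east.

i ≈ 0.00553; groundwater flows toward the east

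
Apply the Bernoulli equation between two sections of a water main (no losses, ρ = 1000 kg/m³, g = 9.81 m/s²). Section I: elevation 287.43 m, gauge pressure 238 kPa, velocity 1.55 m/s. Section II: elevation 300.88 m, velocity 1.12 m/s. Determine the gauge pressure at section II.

Pressure head at I: ψ₁ = P₁/(ρg) = 238×1000 / (1000 × 9.81) = 24.26 m.
Velocity heads: v₁²/2g = 1.55²/19.62 = 0.122 m; v₂²/2g = 1.12²/19.62 = 0.064 m.
Total head H = z₁ + ψ₁ + v₁²/2g = 287.43 + 24.26 + 0.122 = 311.81 m.
ψ₂ = H − z₂ − v₂²/2g = 311.81 − 300.88 − 0.064 = 10.87 m.
P₂ = ρgψ₂ = 1000 × 9.81 × 10.87 ≈ 107 kPa.

P₂ ≈ 107 kPa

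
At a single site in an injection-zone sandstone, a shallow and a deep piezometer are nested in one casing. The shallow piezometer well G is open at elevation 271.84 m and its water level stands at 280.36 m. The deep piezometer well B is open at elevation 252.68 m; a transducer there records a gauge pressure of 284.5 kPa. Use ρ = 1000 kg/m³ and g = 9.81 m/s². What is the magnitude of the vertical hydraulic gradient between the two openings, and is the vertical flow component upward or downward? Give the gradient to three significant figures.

|i_v| ≈ 0.0689; vertical flow is upward

Total head at well G: h = 280.36 m (water level in the standpipe).
Pressure head at well B: ψ = P/(ρg) = 284.5×1000 / (1000 × 9.81) = 29.00 m.
Total head at well B: h = z + ψ = 252.68 + 29.00 = 281.68 m.
Δh = h(well G) − h(well B) = 280.36 − 281.68 = -1.32 m.
Vertical separation Δz = 271.84 − 252.68 = 19.16 m.
|i_v| = |Δh| / Δz = 1.32 / 19.16 = 0.0689.
Head is higher in the deep piezometer, so vertical flow is upward (discharge condition).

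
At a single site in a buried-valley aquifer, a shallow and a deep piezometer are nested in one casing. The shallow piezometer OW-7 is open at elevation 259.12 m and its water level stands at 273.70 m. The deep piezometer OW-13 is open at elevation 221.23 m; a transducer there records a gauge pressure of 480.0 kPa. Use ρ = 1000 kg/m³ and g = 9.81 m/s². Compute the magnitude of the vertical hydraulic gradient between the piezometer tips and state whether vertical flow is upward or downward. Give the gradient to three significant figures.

Total head at OW-7: h = 273.70 m (water level in the standpipe).
Pressure head at OW-13: ψ = P/(ρg) = 480.0×1000 / (1000 × 9.81) = 48.93 m.
Total head at OW-13: h = z + ψ = 221.23 + 48.93 = 270.16 m.
Δh = h(OW-7) − h(OW-13) = 273.70 − 270.16 = 3.54 m.
Vertical separation Δz = 259.12 − 221.23 = 37.89 m.
|i_v| = |Δh| / Δz = 3.54 / 37.89 = 0.0934.
Head is higher in the shallow piezometer, so vertical flow is downward (recharge condition).

|i_v| ≈ 0.0934; vertical flow is downward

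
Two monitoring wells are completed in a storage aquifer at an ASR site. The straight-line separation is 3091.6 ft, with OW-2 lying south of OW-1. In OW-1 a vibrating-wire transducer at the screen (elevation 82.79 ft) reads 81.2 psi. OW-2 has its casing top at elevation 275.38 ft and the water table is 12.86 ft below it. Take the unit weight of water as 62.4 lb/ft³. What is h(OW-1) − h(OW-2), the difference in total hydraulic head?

Pressure head at OW-1: ψ = 144·P/γ = 144 × 81.2 / 62.4 = 187.38 ft.
Total head at OW-1: h = z + ψ = 82.79 + 187.38 = 270.17 ft.
Total head at OW-2: h = 275.38 − 12.86 = 262.52 ft.
Head difference: h(OW-1) − h(OW-2) = 270.17 − 262.52 = 7.65 ft.

Δh ≈ 7.65 ft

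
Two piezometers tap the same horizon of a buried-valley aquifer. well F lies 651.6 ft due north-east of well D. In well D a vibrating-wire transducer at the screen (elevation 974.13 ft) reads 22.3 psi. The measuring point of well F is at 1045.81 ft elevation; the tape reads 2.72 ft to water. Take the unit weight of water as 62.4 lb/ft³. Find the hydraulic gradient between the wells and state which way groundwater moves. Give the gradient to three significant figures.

Pressure head at well D: ψ = 144·P/γ = 144 × 22.3 / 62.4 = 51.46 ft.
Total head at well D: h = z + ψ = 974.13 + 51.46 = 1025.59 ft.
Total head at well F: h = 1045.81 − 2.72 = 1043.09 ft.
Head difference: h(well D) − h(well F) = 1025.59 − 1043.09 = -17.50 ft.
Hydraulic gradient: i = |Δh| / L = 17.50 / 651.6 = 0.0269.
Flow is from higher to lower head: from well F toward well D, i.e. toward the south-west.

i ≈ 0.0269; groundwater flows toward the south-west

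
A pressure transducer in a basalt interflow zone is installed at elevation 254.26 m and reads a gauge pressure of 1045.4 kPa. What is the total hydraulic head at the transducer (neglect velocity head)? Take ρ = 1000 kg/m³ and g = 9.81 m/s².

h ≈ 360.82 m

ψ = P/(ρg) = 1045.4×1000 / (1000 × 9.81) = 106.56 m.
h = z + ψ = 254.26 + 106.56 = 360.82 m.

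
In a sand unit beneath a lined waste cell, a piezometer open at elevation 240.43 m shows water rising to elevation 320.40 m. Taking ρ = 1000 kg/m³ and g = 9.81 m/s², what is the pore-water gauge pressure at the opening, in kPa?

P ≈ 785 kPa

Pressure head ψ = h − z = 320.40 − 240.43 = 79.97 m.
P = ρgψ = 1000 × 9.81 × 79.97 = 784506 Pa ≈ 785 kPa.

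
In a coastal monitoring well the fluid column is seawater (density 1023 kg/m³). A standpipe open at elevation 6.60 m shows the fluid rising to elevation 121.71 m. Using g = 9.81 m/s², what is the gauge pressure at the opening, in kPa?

P ≈ 1160 kPa

Pressure head ψ = h − z = 121.71 − 6.60 = 115.11 m.
P = ρgψ = 1023 × 9.81 × 115.11 = 1155201 Pa ≈ 1160 kPa.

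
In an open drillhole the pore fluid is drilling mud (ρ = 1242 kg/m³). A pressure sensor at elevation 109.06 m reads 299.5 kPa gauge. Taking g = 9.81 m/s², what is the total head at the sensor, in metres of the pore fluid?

ψ = P/(ρg) = 299.5×1000 / (1242 × 9.81) = 24.58 m.
h = z + ψ = 109.06 + 24.58 = 133.64 m.

h ≈ 133.64 m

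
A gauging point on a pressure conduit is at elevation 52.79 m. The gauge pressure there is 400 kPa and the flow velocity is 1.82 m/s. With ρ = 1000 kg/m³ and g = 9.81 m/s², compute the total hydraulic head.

Pressure head ψ = P/(ρg) = 400×1000 / (1000 × 9.81) = 40.77 m.
Velocity head = v²/(2g) = 1.82² / (2 × 9.81) = 0.169 m.
h = z + ψ + v²/(2g) = 52.79 + 40.77 + 0.169 = 93.73 m.

h ≈ 93.73 m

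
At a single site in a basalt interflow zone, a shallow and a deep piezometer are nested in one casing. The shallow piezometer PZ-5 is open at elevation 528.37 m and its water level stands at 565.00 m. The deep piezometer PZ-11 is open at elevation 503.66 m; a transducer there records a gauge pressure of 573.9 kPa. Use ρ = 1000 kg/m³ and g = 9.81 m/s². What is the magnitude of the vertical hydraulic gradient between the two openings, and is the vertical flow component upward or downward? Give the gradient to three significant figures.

|i_v| ≈ 0.115; vertical flow is downward

Total head at PZ-5: h = 565.00 m (water level in the standpipe).
Pressure head at PZ-11: ψ = P/(ρg) = 573.9×1000 / (1000 × 9.81) = 58.50 m.
Total head at PZ-11: h = z + ψ = 503.66 + 58.50 = 562.16 m.
Δh = h(PZ-5) − h(PZ-11) = 565.00 − 562.16 = 2.84 m.
Vertical separation Δz = 528.37 − 503.66 = 24.71 m.
|i_v| = |Δh| / Δz = 2.84 / 24.71 = 0.115.
Head is higher in the shallow piezometer, so vertical flow is downward (recharge condition).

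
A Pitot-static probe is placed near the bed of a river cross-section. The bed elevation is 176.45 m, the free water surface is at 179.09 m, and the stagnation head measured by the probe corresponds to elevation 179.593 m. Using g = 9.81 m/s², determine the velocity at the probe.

v ≈ 3.14 m/s

Near the bed, under hydrostatic conditions, the piezometric head (z + ψ) equals the free-surface elevation, 179.09 m.
Velocity head = total − piezometric = 179.593 − 179.09 = 0.503 m.
v = √(2g·h_v) = √(2 × 9.81 × 0.503) = 3.14 m/s.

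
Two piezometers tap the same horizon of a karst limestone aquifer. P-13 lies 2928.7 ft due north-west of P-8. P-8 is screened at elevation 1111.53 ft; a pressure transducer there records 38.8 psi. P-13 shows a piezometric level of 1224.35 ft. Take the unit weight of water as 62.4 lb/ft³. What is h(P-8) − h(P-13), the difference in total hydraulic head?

Δh ≈ -23.28 ft

Pressure head at P-8: ψ = 144·P/γ = 144 × 38.8 / 62.4 = 89.54 ft.
Total head at P-8: h = z + ψ = 1111.53 + 89.54 = 1201.07 ft.
Total head at P-13: h = 1224.35 ft (water level in the piezometer is the total head).
Head difference: h(P-8) − h(P-13) = 1201.07 − 1224.35 = -23.28 ft.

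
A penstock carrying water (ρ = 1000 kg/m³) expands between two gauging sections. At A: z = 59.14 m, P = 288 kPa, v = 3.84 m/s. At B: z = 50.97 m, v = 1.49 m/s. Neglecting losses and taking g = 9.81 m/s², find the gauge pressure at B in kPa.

Pressure head at A: ψ₁ = P₁/(ρg) = 288×1000 / (1000 × 9.81) = 29.36 m.
Velocity heads: v₁²/2g = 3.84²/19.62 = 0.752 m; v₂²/2g = 1.49²/19.62 = 0.113 m.
Total head H = z₁ + ψ₁ + v₁²/2g = 59.14 + 29.36 + 0.752 = 89.25 m.
ψ₂ = H − z₂ − v₂²/2g = 89.25 − 50.97 − 0.113 = 38.17 m.
P₂ = ρgψ₂ = 1000 × 9.81 × 38.17 ≈ 374 kPa.

P₂ ≈ 374 kPa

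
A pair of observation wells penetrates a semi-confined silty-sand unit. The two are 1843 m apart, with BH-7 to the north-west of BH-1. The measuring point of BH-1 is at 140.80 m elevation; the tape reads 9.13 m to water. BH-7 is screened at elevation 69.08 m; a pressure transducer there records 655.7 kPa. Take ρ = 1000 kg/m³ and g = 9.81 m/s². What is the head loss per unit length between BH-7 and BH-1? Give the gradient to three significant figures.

i ≈ 0.00231 m/m

Total head at BH-1: h = 140.80 − 9.13 = 131.67 m.
Pressure head at BH-7: ψ = P/(ρg) = 655.7×1000 / (1000 × 9.81) = 66.84 m.
Total head at BH-7: h = z + ψ = 69.08 + 66.84 = 135.92 m.
Head difference: h(BH-1) − h(BH-7) = 131.67 − 135.92 = -4.25 m.
Hydraulic gradient: i = |Δh| / L = 4.25 / 1843 = 0.00231.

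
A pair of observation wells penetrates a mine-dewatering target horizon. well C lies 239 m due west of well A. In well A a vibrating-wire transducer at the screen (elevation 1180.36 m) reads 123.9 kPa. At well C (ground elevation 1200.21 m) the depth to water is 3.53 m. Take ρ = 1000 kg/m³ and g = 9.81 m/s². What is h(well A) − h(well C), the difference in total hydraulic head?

Pressure head at well A: ψ = P/(ρg) = 123.9×1000 / (1000 × 9.81) = 12.63 m.
Total head at well A: h = z + ψ = 1180.36 + 12.63 = 1192.99 m.
Total head at well C: h = 1200.21 − 3.53 = 1196.68 m.
Head difference: h(well A) − h(well C) = 1192.99 − 1196.68 = -3.69 m.

Δh ≈ -3.69 m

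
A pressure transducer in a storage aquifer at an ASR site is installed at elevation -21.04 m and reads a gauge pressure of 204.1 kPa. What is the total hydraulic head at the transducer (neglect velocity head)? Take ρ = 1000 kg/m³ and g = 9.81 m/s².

h ≈ -0.23 m

ψ = P/(ρg) = 204.1×1000 / (1000 × 9.81) = 20.81 m.
h = z + ψ = -21.04 + 20.81 = -0.23 m.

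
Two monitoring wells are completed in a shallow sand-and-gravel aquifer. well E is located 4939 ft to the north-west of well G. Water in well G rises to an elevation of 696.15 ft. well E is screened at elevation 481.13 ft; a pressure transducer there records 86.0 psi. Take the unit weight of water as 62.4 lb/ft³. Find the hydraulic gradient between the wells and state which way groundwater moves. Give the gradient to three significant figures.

i ≈ 0.00335; groundwater flows toward the north-west

Total head at well G: h = 696.15 ft (water level in the piezometer is the total head).
Pressure head at well E: ψ = 144·P/γ = 144 × 86.0 / 62.4 = 198.46 ft.
Total head at well E: h = z + ψ = 481.13 + 198.46 = 679.59 ft.
Head difference: h(well G) − h(well E) = 696.15 − 679.59 = 16.56 ft.
Hydraulic gradient: i = |Δh| / L = 16.56 / 4939 = 0.00335.
Flow is from higher to lower head: from well G toward well E, i.e. toward the north-west.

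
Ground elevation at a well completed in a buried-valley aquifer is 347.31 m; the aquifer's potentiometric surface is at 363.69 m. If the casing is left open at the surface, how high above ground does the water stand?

≈ 16.38 m above ground

Water rises to the potentiometric surface, so the rise above ground = 363.69 − 347.31 = 16.38 m.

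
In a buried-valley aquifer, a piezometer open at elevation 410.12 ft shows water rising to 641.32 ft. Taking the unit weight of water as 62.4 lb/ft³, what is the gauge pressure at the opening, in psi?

Pressure head ψ = h − z = 641.32 − 410.12 = 231.20 ft.
P = γ·ψ / 144 = 62.4 × 231.20 / 144 = 100 psi.

P ≈ 100 psi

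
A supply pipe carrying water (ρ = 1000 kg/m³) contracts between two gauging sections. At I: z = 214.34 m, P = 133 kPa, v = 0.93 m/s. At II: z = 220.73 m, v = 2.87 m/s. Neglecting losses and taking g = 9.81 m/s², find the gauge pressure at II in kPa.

P₂ ≈ 66.6 kPa

Pressure head at I: ψ₁ = P₁/(ρg) = 133×1000 / (1000 × 9.81) = 13.56 m.
Velocity heads: v₁²/2g = 0.93²/19.62 = 0.044 m; v₂²/2g = 2.87²/19.62 = 0.420 m.
Total head H = z₁ + ψ₁ + v₁²/2g = 214.34 + 13.56 + 0.044 = 227.94 m.
ψ₂ = H − z₂ − v₂²/2g = 227.94 − 220.73 − 0.420 = 6.79 m.
P₂ = ρgψ₂ = 1000 × 9.81 × 6.79 ≈ 66.6 kPa.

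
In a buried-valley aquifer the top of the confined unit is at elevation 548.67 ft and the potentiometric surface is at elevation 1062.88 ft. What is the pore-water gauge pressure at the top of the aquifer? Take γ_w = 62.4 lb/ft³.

Pressure head at the aquifer top: ψ = h − z = 1062.88 − 548.67 = 514.21 ft.
P = γψ/144 = 62.4 × 514.21 / 144 = 223 psi.

P ≈ 223 psi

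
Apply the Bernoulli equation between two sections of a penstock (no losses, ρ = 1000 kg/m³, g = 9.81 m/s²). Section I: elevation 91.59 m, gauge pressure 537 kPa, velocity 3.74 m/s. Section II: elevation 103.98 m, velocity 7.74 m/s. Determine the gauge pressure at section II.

Pressure head at I: ψ₁ = P₁/(ρg) = 537×1000 / (1000 × 9.81) = 54.74 m.
Velocity heads: v₁²/2g = 3.74²/19.62 = 0.713 m; v₂²/2g = 7.74²/19.62 = 3.053 m.
Total head H = z₁ + ψ₁ + v₁²/2g = 91.59 + 54.74 + 0.713 = 147.04 m.
ψ₂ = H − z₂ − v₂²/2g = 147.04 − 103.98 − 3.053 = 40.01 m.
P₂ = ρgψ₂ = 1000 × 9.81 × 40.01 ≈ 392 kPa.

P₂ ≈ 392 kPa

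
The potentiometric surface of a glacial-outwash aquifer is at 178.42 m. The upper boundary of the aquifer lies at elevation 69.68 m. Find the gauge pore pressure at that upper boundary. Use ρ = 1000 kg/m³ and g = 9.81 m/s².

Pressure head at the aquifer top: ψ = h − z = 178.42 − 69.68 = 108.74 m.
P = ρgψ = 1000 × 9.81 × 108.74 = 1066739 Pa ≈ 1070 kPa.

P ≈ 1070 kPa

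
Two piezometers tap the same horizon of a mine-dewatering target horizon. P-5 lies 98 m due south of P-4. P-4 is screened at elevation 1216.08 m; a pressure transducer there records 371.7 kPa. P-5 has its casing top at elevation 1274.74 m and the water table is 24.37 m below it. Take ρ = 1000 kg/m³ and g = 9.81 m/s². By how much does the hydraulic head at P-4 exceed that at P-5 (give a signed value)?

Pressure head at P-4: ψ = P/(ρg) = 371.7×1000 / (1000 × 9.81) = 37.89 m.
Total head at P-4: h = z + ψ = 1216.08 + 37.89 = 1253.97 m.
Total head at P-5: h = 1274.74 − 24.37 = 1250.37 m.
Head difference: h(P-4) − h(P-5) = 1253.97 − 1250.37 = 3.60 m.

Δh ≈ 3.60 m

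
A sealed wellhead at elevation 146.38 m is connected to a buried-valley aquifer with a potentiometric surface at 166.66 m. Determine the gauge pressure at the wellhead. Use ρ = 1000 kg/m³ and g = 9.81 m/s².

P ≈ 199 kPa

Head above the cap: Δh = 166.66 − 146.38 = 20.28 m.
P = ρgΔh = 1000 × 9.81 × 20.28 = 198947 Pa ≈ 199 kPa.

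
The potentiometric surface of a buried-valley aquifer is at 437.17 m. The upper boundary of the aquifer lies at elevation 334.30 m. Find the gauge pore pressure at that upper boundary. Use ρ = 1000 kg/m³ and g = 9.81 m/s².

Pressure head at the aquifer top: ψ = h − z = 437.17 − 334.30 = 102.87 m.
P = ρgψ = 1000 × 9.81 × 102.87 = 1009155 Pa ≈ 1010 kPa.

P ≈ 1010 kPa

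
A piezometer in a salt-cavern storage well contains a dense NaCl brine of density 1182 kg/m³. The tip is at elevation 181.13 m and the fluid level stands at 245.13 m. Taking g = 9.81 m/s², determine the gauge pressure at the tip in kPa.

Pressure head ψ = h − z = 245.13 − 181.13 = 64.00 m.
P = ρgψ = 1182 × 9.81 × 64.00 = 742107 Pa ≈ 742 kPa.

P ≈ 742 kPa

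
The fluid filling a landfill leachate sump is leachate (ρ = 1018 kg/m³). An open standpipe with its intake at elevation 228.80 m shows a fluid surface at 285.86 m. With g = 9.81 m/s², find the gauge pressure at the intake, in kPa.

Pressure head ψ = h − z = 285.86 − 228.80 = 57.06 m.
P = ρgψ = 1018 × 9.81 × 57.06 = 569834 Pa ≈ 570 kPa.

P ≈ 570 kPa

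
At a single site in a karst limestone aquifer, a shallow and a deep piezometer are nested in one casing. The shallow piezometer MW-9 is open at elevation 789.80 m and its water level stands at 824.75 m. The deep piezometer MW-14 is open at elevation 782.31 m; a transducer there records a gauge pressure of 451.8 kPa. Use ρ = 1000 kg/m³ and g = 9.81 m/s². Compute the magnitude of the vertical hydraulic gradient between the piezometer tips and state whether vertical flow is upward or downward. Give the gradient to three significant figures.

|i_v| ≈ 0.483; vertical flow is upward

Total head at MW-9: h = 824.75 m (water level in the standpipe).
Pressure head at MW-14: ψ = P/(ρg) = 451.8×1000 / (1000 × 9.81) = 46.06 m.
Total head at MW-14: h = z + ψ = 782.31 + 46.06 = 828.37 m.
Δh = h(MW-9) − h(MW-14) = 824.75 − 828.37 = -3.62 m.
Vertical separation Δz = 789.80 − 782.31 = 7.49 m.
|i_v| = |Δh| / Δz = 3.62 / 7.49 = 0.483.
Head is higher in the deep piezometer, so vertical flow is upward (discharge condition).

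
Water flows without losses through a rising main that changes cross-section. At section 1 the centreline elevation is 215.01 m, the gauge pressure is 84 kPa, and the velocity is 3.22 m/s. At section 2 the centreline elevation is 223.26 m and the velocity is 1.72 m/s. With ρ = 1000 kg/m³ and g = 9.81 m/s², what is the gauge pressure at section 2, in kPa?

P₂ ≈ 6.77 kPa

Pressure head at 1: ψ₁ = P₁/(ρg) = 84×1000 / (1000 × 9.81) = 8.56 m.
Velocity heads: v₁²/2g = 3.22²/19.62 = 0.528 m; v₂²/2g = 1.72²/19.62 = 0.151 m.
Total head H = z₁ + ψ₁ + v₁²/2g = 215.01 + 8.56 + 0.528 = 224.10 m.
ψ₂ = H − z₂ − v₂²/2g = 224.10 − 223.26 − 0.151 = 0.69 m.
P₂ = ρgψ₂ = 1000 × 9.81 × 0.69 ≈ 6.77 kPa.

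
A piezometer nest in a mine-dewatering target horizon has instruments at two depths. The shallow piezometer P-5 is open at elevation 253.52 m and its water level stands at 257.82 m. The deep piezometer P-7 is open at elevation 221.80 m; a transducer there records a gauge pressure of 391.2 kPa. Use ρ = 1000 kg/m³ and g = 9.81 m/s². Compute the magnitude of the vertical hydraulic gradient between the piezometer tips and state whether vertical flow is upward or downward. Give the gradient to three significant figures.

Total head at P-5: h = 257.82 m (water level in the standpipe).
Pressure head at P-7: ψ = P/(ρg) = 391.2×1000 / (1000 × 9.81) = 39.88 m.
Total head at P-7: h = z + ψ = 221.80 + 39.88 = 261.68 m.
Δh = h(P-5) − h(P-7) = 257.82 − 261.68 = -3.86 m.
Vertical separation Δz = 253.52 − 221.80 = 31.72 m.
|i_v| = |Δh| / Δz = 3.86 / 31.72 = 0.122.
Head is higher in the deep piezometer, so vertical flow is upward (discharge condition).

|i_v| ≈ 0.122; vertical flow is upward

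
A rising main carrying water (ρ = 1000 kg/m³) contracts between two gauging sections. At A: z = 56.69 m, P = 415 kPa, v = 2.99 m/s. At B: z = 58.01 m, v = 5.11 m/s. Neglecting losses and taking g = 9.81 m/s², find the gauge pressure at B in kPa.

Pressure head at A: ψ₁ = P₁/(ρg) = 415×1000 / (1000 × 9.81) = 42.30 m.
Velocity heads: v₁²/2g = 2.99²/19.62 = 0.456 m; v₂²/2g = 5.11²/19.62 = 1.331 m.
Total head H = z₁ + ψ₁ + v₁²/2g = 56.69 + 42.30 + 0.456 = 99.45 m.
ψ₂ = H − z₂ − v₂²/2g = 99.45 − 58.01 − 1.331 = 40.11 m.
P₂ = ρgψ₂ = 1000 × 9.81 × 40.11 ≈ 393 kPa.

P₂ ≈ 393 kPa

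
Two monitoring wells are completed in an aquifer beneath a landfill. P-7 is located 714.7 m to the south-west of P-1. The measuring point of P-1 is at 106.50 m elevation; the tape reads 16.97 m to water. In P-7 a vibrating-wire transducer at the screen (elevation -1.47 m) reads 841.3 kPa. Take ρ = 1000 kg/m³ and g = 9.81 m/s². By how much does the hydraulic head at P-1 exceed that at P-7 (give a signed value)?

Total head at P-1: h = 106.50 − 16.97 = 89.53 m.
Pressure head at P-7: ψ = P/(ρg) = 841.3×1000 / (1000 × 9.81) = 85.76 m.
Total head at P-7: h = z + ψ = -1.47 + 85.76 = 84.29 m.
Head difference: h(P-1) − h(P-7) = 89.53 − 84.29 = 5.24 m.

Δh ≈ 5.24 m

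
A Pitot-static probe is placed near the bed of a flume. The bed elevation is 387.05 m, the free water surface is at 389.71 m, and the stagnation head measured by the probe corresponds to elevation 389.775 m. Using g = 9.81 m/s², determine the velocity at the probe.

v ≈ 1.13 m/s

Near the bed, under hydrostatic conditions, the piezometric head (z + ψ) equals the free-surface elevation, 389.71 m.
Velocity head = total − piezometric = 389.775 − 389.71 = 0.065 m.
v = √(2g·h_v) = √(2 × 9.81 × 0.065) = 1.13 m/s.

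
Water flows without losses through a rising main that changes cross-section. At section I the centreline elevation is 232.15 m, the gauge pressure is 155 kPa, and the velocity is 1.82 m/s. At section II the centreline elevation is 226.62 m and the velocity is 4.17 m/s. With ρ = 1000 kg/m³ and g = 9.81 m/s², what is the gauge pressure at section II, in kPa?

P₂ ≈ 202 kPa

Pressure head at I: ψ₁ = P₁/(ρg) = 155×1000 / (1000 × 9.81) = 15.80 m.
Velocity heads: v₁²/2g = 1.82²/19.62 = 0.169 m; v₂²/2g = 4.17²/19.62 = 0.886 m.
Total head H = z₁ + ψ₁ + v₁²/2g = 232.15 + 15.80 + 0.169 = 248.12 m.
ψ₂ = H − z₂ − v₂²/2g = 248.12 − 226.62 − 0.886 = 20.61 m.
P₂ = ρgψ₂ = 1000 × 9.81 × 20.61 ≈ 202 kPa.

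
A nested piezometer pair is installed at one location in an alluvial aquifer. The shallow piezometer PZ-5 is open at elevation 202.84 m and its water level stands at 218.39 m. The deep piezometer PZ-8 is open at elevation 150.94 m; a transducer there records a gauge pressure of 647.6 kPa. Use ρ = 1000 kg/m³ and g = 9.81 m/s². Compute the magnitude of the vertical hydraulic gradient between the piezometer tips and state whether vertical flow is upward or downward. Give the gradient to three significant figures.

|i_v| ≈ 0.0277; vertical flow is downward

Total head at PZ-5: h = 218.39 m (water level in the standpipe).
Pressure head at PZ-8: ψ = P/(ρg) = 647.6×1000 / (1000 × 9.81) = 66.01 m.
Total head at PZ-8: h = z + ψ = 150.94 + 66.01 = 216.95 m.
Δh = h(PZ-5) − h(PZ-8) = 218.39 − 216.95 = 1.44 m.
Vertical separation Δz = 202.84 − 150.94 = 51.90 m.
|i_v| = |Δh| / Δz = 1.44 / 51.90 = 0.0277.
Head is higher in the shallow piezometer, so vertical flow is downward (recharge condition).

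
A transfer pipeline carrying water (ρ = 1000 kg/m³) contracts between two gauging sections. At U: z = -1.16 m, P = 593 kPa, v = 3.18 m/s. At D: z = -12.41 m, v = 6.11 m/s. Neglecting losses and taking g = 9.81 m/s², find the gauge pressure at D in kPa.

P₂ ≈ 690 kPa

Pressure head at U: ψ₁ = P₁/(ρg) = 593×1000 / (1000 × 9.81) = 60.45 m.
Velocity heads: v₁²/2g = 3.18²/19.62 = 0.515 m; v₂²/2g = 6.11²/19.62 = 1.903 m.
Total head H = z₁ + ψ₁ + v₁²/2g = -1.16 + 60.45 + 0.515 = 59.81 m.
ψ₂ = H − z₂ − v₂²/2g = 59.81 − (-12.41) − 1.903 = 70.32 m.
P₂ = ρgψ₂ = 1000 × 9.81 × 70.32 ≈ 690 kPa.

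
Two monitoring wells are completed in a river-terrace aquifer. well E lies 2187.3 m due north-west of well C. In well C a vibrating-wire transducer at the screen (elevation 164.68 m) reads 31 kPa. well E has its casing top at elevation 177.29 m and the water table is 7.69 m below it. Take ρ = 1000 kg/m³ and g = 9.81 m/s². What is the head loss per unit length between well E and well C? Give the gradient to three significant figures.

i ≈ 0.000805 m/m

Pressure head at well C: ψ = P/(ρg) = 31×1000 / (1000 × 9.81) = 3.16 m.
Total head at well C: h = z + ψ = 164.68 + 3.16 = 167.84 m.
Total head at well E: h = 177.29 − 7.69 = 169.60 m.
Head difference: h(well C) − h(well E) = 167.84 − 169.60 = -1.76 m.
Hydraulic gradient: i = |Δh| / L = 1.76 / 2187.3 = 0.000805.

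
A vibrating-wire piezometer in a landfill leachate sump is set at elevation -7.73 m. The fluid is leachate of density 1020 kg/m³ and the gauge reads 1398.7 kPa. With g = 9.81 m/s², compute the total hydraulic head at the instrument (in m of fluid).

h ≈ 132.05 m

ψ = P/(ρg) = 1398.7×1000 / (1020 × 9.81) = 139.78 m.
h = z + ψ = -7.73 + 139.78 = 132.05 m.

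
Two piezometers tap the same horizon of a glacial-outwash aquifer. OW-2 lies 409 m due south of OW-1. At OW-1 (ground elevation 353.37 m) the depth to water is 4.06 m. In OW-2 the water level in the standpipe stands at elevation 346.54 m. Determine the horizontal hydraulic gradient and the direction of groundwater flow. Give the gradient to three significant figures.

i ≈ 0.00677; groundwater flows toward the south

Total head at OW-1: h = 353.37 − 4.06 = 349.31 m.
Total head at OW-2: h = 346.54 m (water level in the piezometer is the total head).
Head difference: h(OW-1) − h(OW-2) = 349.31 − 346.54 = 2.77 m.
Hydraulic gradient: i = |Δh| / L = 2.77 / 409 = 0.00677.
Flow is from higher to lower head: from OW-1 toward OW-2, i.e. toward the south.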